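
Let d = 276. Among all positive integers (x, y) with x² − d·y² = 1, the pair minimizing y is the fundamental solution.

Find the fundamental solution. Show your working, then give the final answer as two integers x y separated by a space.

d=276: √d = [16; 1,1,1,1,2,2,2,1,1,1,1,32] (ℓ=12, even), read p_11/q_11
k=0  a_k=16  p_k/q_k = 16/1
k=1  a_k=1  p_k/q_k = 17/1
k=2  a_k=1  p_k/q_k = 33/2
k=3  a_k=1  p_k/q_k = 50/3
k=4  a_k=1  p_k/q_k = 83/5
k=5  a_k=2  p_k/q_k = 216/13
…
k=7  a_k=2  p_k/q_k = 1246/75
k=8  a_k=1  p_k/q_k = 1761/106
k=9  a_k=1  p_k/q_k = 3007/181
k=10  a_k=1  p_k/q_k = 4768/287
k=11  a_k=1  p_k/q_k = 7775/468
(x₁, y₁) = (7775, 468);  7775² − 276·468² = 1 ✓

7775 468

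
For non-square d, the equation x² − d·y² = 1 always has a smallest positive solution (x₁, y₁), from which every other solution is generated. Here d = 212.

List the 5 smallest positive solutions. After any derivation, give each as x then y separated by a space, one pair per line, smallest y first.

66249 4550
8777860001 602865900
1163048894346249 79878526013650
154101652394311440001 10583744939153731800
20418160737778428282906249 1402325036868112630022750

√212 = [14; 1,1,3,1,1,…,1,1,28, …], period ℓ=14 (even) → k=13
i=0: a=14 ⇒ p=14, q=1
…
i=2: a=1 ⇒ p=29, q=2
…
i=4: a=1 ⇒ p=131, q=9
i=5: a=1 ⇒ p=233, q=16
i=6: a=1 ⇒ p=364, q=25
i=7: a=6 ⇒ p=2417, q=166
…
i=9: a=1 ⇒ p=5198, q=357
…
i=11: a=3 ⇒ p=29135, q=2001
i=12: a=1 ⇒ p=37114, q=2549
i=13: a=1 ⇒ p=66249, q=4550
fundamental: x₁=66249, y₁=4550  (since 4388930001 − 212·20702500 = 1)
(x_2, y_2) = (66249·66249 + 212·4550·4550, 66249·4550 + 4550·66249) = (8777860001, 602865900)
(x_3, y_3) = (66249·8777860001 + 212·4550·602865900, 66249·602865900 + 4550·8777860001) = (1163048894346249, 79878526013650)
(x_4, y_4) = (66249·1163048894346249 + 212·4550·79878526013650, 66249·79878526013650 + 4550·1163048894346249) = (154101652394311440001, 10583744939153731800)
(x_5, y_5) = (66249·154101652394311440001 + 212·4550·10583744939153731800, 66249·10583744939153731800 + 4550·154101652394311440001) = (20418160737778428282906249, 1402325036868112630022750)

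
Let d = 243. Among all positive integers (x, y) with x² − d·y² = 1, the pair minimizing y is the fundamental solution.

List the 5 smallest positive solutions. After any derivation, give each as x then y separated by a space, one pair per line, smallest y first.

70226 4505
9863382151 632736260
1385331749802026 88869073185015
194572614913330773601 12481839066348990520
27328112908421802064005626 1753099260457979343330025

√243 → a₀=15, period (1,1,2,3,15,3,2,1,1,30); ℓ=10 even so k=9
step 0: (15, 1)  from 15·(1,0) + (0,1)
…
step 6: (12424, 797)  from 3·(4053,260) + (265,17)
…
step 8: (41325, 2651)  from 1·(28901,1854) + (12424,797)
step 9: (70226, 4505)  from 1·(41325,2651) + (28901,1854)
(x₁, y₁) = (70226, 4505);  70226² − 243·4505² = 1 ✓
n=2: (70226,4505)∘(70226,4505) = (70226·70226+243·4505·4505, 70226·4505+4505·70226) = (9863382151,632736260)
n=3: (9863382151,632736260)∘(70226,4505) = (70226·9863382151+243·4505·632736260, 70226·632736260+4505·9863382151) = (1385331749802026,88869073185015)
n=4: (1385331749802026,88869073185015)∘(70226,4505) = (70226·1385331749802026+243·4505·88869073185015, 70226·88869073185015+4505·1385331749802026) = (194572614913330773601,12481839066348990520)
n=5: (194572614913330773601,12481839066348990520)∘(70226,4505) = (70226·194572614913330773601+243·4505·12481839066348990520, 70226·12481839066348990520+4505·194572614913330773601) = (27328112908421802064005626,1753099260457979343330025)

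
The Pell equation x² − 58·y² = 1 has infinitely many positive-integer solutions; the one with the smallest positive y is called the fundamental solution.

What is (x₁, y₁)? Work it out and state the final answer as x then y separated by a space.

[7; 1,1,1,1,1,1,14] for √58; ℓ=7 ⇒ convergent index 13
i=0: a=7 ⇒ p=7, q=1
…
i=2: a=1 ⇒ p=15, q=2
i=3: a=1 ⇒ p=23, q=3
…
i=5: a=1 ⇒ p=61, q=8
i=6: a=1 ⇒ p=99, q=13
i=7: a=14 ⇒ p=1447, q=190
…
i=9: a=1 ⇒ p=2993, q=393
i=10: a=1 ⇒ p=4539, q=596
i=11: a=1 ⇒ p=7532, q=989
i=12: a=1 ⇒ p=12071, q=1585
i=13: a=1 ⇒ p=19603, q=2574
(x₁, y₁) = (19603, 2574);  19603² − 58·2574² = 1 ✓

19603 2574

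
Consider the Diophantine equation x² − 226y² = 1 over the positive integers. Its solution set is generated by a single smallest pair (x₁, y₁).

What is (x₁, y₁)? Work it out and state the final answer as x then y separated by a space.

d=226: √d = [15; 30] (ℓ=1, odd), read p_1/q_1
k=0  a_k=15  p_k/q_k = 15/1
k=1  a_k=30  p_k/q_k = 451/30
fundamental: x₁=451, y₁=30  (since 203401 − 226·900 = 1)

451 30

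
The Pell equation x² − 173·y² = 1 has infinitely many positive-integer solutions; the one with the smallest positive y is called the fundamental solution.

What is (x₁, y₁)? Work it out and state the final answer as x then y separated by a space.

[13; 6,1,1,6,26] for √173; ℓ=5 ⇒ convergent index 9
k=0  a_k=13  p_k/q_k = 13/1
…
k=3  a_k=1  p_k/q_k = 171/13
…
k=5  a_k=26  p_k/q_k = 29239/2223
…
k=7  a_k=1  p_k/q_k = 205791/15646
k=8  a_k=1  p_k/q_k = 382343/29069
k=9  a_k=6  p_k/q_k = 2499849/190060
→ (2499849, 190060).  Check: 2499849²=6249245022801, 173·190060²=6249245022800, difference 1.

2499849 190060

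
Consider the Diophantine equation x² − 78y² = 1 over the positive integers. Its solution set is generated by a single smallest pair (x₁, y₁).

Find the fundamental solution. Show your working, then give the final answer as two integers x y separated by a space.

[8; 1,4,1,16] for √78; ℓ=4 ⇒ convergent index 3
step 0: (8, 1)  from 8·(1,0) + (0,1)
step 1: (9, 1)  from 1·(8,1) + (1,0)
step 2: (44, 5)  from 4·(9,1) + (8,1)
step 3: (53, 6)  from 1·(44,5) + (9,1)
fundamental: x₁=53, y₁=6  (since 2809 − 78·36 = 1)

53 6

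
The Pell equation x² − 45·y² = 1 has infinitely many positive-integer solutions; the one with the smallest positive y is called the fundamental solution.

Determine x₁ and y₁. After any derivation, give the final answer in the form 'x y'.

161 24

√45 = [6; 1,2,2,2,1,12, …], period ℓ=6 (even) → k=5
a_0=6:  p_0=6·1+0=6,  q_0=6·0+1=1
a_1=1:  p_1=1·6+1=7,  q_1=1·1+0=1
…
a_3=2:  p_3=2·20+7=47,  q_3=2·3+1=7
a_4=2:  p_4=2·47+20=114,  q_4=2·7+3=17
a_5=1:  p_5=1·114+47=161,  q_5=1·17+7=24
fundamental: x₁=161, y₁=24  (since 25921 − 45·576 = 1)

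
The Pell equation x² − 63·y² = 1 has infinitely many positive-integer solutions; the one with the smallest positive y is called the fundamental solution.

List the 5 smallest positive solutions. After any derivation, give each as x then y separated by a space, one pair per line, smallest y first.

[7; 1,14] for √63; ℓ=2 ⇒ convergent index 1
a_0=7:  p_0=7·1+0=7,  q_0=7·0+1=1
a_1=1:  p_1=1·7+1=8,  q_1=1·1+0=1
fundamental: x₁=8, y₁=1  (since 64 − 63·1 = 1)
(8+1√63)^2 = 127 + 16√63
(8+1√63)^3 = 2024 + 255√63
(8+1√63)^4 = 32257 + 4064√63
(8+1√63)^5 = 514088 + 64769√63

8 1
127 16
2024 255
32257 4064
514088 64769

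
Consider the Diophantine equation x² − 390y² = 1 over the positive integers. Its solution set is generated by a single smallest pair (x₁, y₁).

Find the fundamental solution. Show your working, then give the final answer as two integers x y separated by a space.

79 4

[19; 1,2,1,38] for √390; ℓ=4 ⇒ convergent index 3
i=0: a=19 ⇒ p=19, q=1
i=1: a=1 ⇒ p=20, q=1
i=2: a=2 ⇒ p=59, q=3
i=3: a=1 ⇒ p=79, q=4
(x₁, y₁) = (79, 4);  79² − 390·4² = 1 ✓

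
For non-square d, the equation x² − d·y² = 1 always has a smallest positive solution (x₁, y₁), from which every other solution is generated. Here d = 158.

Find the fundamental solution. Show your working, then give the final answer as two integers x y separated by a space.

√158 → a₀=12, period (1,1,3,12,3,1,1,24); ℓ=8 even so k=7
k=0  a_k=12  p_k/q_k = 12/1
…
k=2  a_k=1  p_k/q_k = 25/2
…
k=5  a_k=3  p_k/q_k = 3331/265
k=6  a_k=1  p_k/q_k = 4412/351
k=7  a_k=1  p_k/q_k = 7743/616
fundamental: x₁=7743, y₁=616  (since 59954049 − 158·379456 = 1)

7743 616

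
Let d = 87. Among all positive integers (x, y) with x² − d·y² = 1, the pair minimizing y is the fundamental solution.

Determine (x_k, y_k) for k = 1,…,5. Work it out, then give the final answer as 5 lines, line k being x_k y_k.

[9; 3,18] for √87; ℓ=2 ⇒ convergent index 1
a_0=9:  p_0=9·1+0=9,  q_0=9·0+1=1
a_1=3:  p_1=3·9+1=28,  q_1=3·1+0=3
→ (28, 3).  Check: 28²=784, 87·3²=783, difference 1.
n=2: (28,3)∘(28,3) = (28·28+87·3·3, 28·3+3·28) = (1567,168)
n=3: (1567,168)∘(28,3) = (28·1567+87·3·168, 28·168+3·1567) = (87724,9405)
n=4: (87724,9405)∘(28,3) = (28·87724+87·3·9405, 28·9405+3·87724) = (4910977,526512)
n=5: (4910977,526512)∘(28,3) = (28·4910977+87·3·526512, 28·526512+3·4910977) = (274926988,29475267)

28 3
1567 168
87724 9405
4910977 526512
274926988 29475267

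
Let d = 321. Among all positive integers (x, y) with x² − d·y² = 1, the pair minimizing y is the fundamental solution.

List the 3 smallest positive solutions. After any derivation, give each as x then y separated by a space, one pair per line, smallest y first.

√321 = [17; 1,10,1,34, …], period ℓ=4 (even) → k=3
a_0=17:  p_0=17·1+0=17,  q_0=17·0+1=1
…
a_2=10:  p_2=10·18+17=197,  q_2=10·1+1=11
a_3=1:  p_3=1·197+18=215,  q_3=1·11+1=12
fundamental: x₁=215, y₁=12  (since 46225 − 321·144 = 1)
(215+12√321)^2 = 92449 + 5160√321
(215+12√321)^3 = 39752855 + 2218788√321

215 12
92449 5160
39752855 2218788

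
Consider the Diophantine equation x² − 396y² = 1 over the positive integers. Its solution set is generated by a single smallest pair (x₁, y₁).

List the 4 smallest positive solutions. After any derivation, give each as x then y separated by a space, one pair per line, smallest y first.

[19; 1,8,1,38] for √396; ℓ=4 ⇒ convergent index 3
a_0=19:  p_0=19·1+0=19,  q_0=19·0+1=1
…
a_2=8:  p_2=8·20+19=179,  q_2=8·1+1=9
a_3=1:  p_3=1·179+20=199,  q_3=1·9+1=10
(x₁, y₁) = (199, 10);  199² − 396·10² = 1 ✓
(x_2, y_2) = (199·199 + 396·10·10, 199·10 + 10·199) = (79201, 3980)
(x_3, y_3) = (199·79201 + 396·10·3980, 199·3980 + 10·79201) = (31521799, 1584030)
(x_4, y_4) = (199·31521799 + 396·10·1584030, 199·1584030 + 10·31521799) = (12545596801, 630439960)

199 10
79201 3980
31521799 1584030
12545596801 630439960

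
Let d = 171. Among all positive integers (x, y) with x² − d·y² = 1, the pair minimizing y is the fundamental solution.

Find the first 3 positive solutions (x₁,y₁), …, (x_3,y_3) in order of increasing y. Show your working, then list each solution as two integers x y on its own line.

d=171: √d = [13; 13,26] (ℓ=2, even), read p_1/q_1
k=0  a_k=13  p_k/q_k = 13/1
k=1  a_k=13  p_k/q_k = 170/13
(x₁, y₁) = (170, 13);  170² − 171·13² = 1 ✓
(170+13√171)^2 = 57799 + 4420√171
(170+13√171)^3 = 19651490 + 1502787√171

170 13
57799 4420
19651490 1502787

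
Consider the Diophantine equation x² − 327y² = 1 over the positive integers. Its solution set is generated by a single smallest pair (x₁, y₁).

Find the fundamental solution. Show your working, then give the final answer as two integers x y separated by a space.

217 12

√327 → a₀=18, period (12,36); ℓ=2 even so k=1
i=0: a=18 ⇒ p=18, q=1
i=1: a=12 ⇒ p=217, q=12
→ (217, 12).  Check: 217²=47089, 327·12²=47088, difference 1.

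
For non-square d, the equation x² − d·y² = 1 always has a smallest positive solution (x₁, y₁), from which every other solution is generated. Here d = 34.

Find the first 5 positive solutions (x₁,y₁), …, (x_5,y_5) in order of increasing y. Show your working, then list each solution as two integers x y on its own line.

35 6
2449 420
171395 29394
11995201 2057160
839492675 143971806

√34 = [5; 1,4,1,10, …], period ℓ=4 (even) → k=3
a_0=5:  p_0=5·1+0=5,  q_0=5·0+1=1
a_1=1:  p_1=1·5+1=6,  q_1=1·1+0=1
a_2=4:  p_2=4·6+5=29,  q_2=4·1+1=5
a_3=1:  p_3=1·29+6=35,  q_3=1·5+1=6
→ (35, 6).  Check: 35²=1225, 34·6²=1224, difference 1.
(x_2, y_2) = (35·35 + 34·6·6, 35·6 + 6·35) = (2449, 420)
(x_3, y_3) = (35·2449 + 34·6·420, 35·420 + 6·2449) = (171395, 29394)
(x_4, y_4) = (35·171395 + 34·6·29394, 35·29394 + 6·171395) = (11995201, 2057160)
(x_5, y_5) = (35·11995201 + 34·6·2057160, 35·2057160 + 6·11995201) = (839492675, 143971806)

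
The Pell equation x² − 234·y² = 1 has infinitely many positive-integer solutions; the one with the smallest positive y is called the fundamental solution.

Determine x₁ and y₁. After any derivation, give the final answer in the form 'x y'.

√234 = [15; 3,2,1,2,1,2,3,30, …], period ℓ=8 (even) → k=7
k=0  a_k=15  p_k/q_k = 15/1
k=1  a_k=3  p_k/q_k = 46/3
…
k=6  a_k=2  p_k/q_k = 1545/101
k=7  a_k=3  p_k/q_k = 5201/340
fundamental: x₁=5201, y₁=340  (since 27050401 − 234·115600 = 1)

5201 340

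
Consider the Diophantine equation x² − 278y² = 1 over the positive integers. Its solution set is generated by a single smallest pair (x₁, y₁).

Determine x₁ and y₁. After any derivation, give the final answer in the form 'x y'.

√278 = [16; 1,2,16,2,1,32, …], period ℓ=6 (even) → k=5
i=0: a=16 ⇒ p=16, q=1
i=1: a=1 ⇒ p=17, q=1
i=2: a=2 ⇒ p=50, q=3
i=3: a=16 ⇒ p=817, q=49
i=4: a=2 ⇒ p=1684, q=101
i=5: a=1 ⇒ p=2501, q=150
→ (2501, 150).  Check: 2501²=6255001, 278·150²=6255000, difference 1.

2501 150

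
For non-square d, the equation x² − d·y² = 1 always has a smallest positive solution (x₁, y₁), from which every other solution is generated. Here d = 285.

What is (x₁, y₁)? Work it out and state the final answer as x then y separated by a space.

2431 144

√285 = [16; 1,7,2,7,1,32, …], period ℓ=6 (even) → k=5
a_0=16:  p_0=16·1+0=16,  q_0=16·0+1=1
…
a_4=7:  p_4=7·287+135=2144,  q_4=7·17+8=127
a_5=1:  p_5=1·2144+287=2431,  q_5=1·127+17=144
→ (2431, 144).  Check: 2431²=5909761, 285·144²=5909760, difference 1.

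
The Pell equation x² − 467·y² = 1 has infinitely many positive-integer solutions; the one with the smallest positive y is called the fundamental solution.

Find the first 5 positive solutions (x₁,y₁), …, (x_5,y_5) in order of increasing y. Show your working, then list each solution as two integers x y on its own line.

d=467: √d = [21; 1,1,1,1,3,…,1,1,42] (ℓ=14, even), read p_13/q_13
step 0: (21, 1)  from 21·(1,0) + (0,1)
…
step 2: (43, 2)  from 1·(22,1) + (21,1)
…
step 4: (108, 5)  from 1·(65,3) + (43,2)
…
step 6: (1275, 59)  from 3·(389,18) + (108,5)
…
step 8: (82767, 3830)  from 3·(27164,1257) + (1275,59)
…
step 10: (358232, 16577)  from 1·(275465,12747) + (82767,3830)
…
step 12: (991929, 45901)  from 1·(633697,29324) + (358232,16577)
step 13: (1625626, 75225)  from 1·(991929,45901) + (633697,29324)
(x₁, y₁) = (1625626, 75225);  1625626² − 467·75225² = 1 ✓
(x_2, y_2) = (1625626·1625626 + 467·75225·75225, 1625626·75225 + 75225·1625626) = (5285319783751, 244575431700)
(x_3, y_3) = (1625626·5285319783751 + 467·75225·244575431700, 1625626·244575431700 + 75225·5285319783751) = (17183906517558380626, 795176361465413175)
(x_4, y_4) = (1625626·17183906517558380626 + 467·75225·795176361465413175, 1625626·795176361465413175 + 75225·17183906517558380626) = (55869210433019434807260001, 2585318735566902940613400)
(x_5, y_5) = (1625626·55869210433019434807260001 + 467·75225·2585318735566902940613400, 1625626·2585318735566902940613400 + 75225·55869210433019434807260001) = (181644882158758119549456134390626, 8405522709648569143113732563625)

1625626 75225
5285319783751 244575431700
17183906517558380626 795176361465413175
55869210433019434807260001 2585318735566902940613400
181644882158758119549456134390626 8405522709648569143113732563625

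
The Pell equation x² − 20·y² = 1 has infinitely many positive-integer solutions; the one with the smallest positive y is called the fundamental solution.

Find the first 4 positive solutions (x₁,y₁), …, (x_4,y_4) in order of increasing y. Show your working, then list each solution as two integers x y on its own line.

9 2
161 36
2889 646
51841 11592

√20 = [4; 2,8, …], period ℓ=2 (even) → k=1
i=0: a=4 ⇒ p=4, q=1
i=1: a=2 ⇒ p=9, q=2
(x₁, y₁) = (9, 2);  9² − 20·2² = 1 ✓
(x_2, y_2) = (9·9 + 20·2·2, 9·2 + 2·9) = (161, 36)
(x_3, y_3) = (9·161 + 20·2·36, 9·36 + 2·161) = (2889, 646)
(x_4, y_4) = (9·2889 + 20·2·646, 9·646 + 2·2889) = (51841, 11592)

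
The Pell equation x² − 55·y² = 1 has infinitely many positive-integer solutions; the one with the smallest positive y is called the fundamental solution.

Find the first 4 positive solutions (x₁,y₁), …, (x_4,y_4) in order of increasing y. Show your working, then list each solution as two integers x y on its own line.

89 12
15841 2136
2819609 380196
501874561 67672752

√55 → a₀=7, period (2,2,2,14); ℓ=4 even so k=3
k=0  a_k=7  p_k/q_k = 7/1
…
k=2  a_k=2  p_k/q_k = 37/5
k=3  a_k=2  p_k/q_k = 89/12
→ (89, 12).  Check: 89²=7921, 55·12²=7920, difference 1.
(89+12√55)^2 = 15841 + 2136√55
(89+12√55)^3 = 2819609 + 380196√55
(89+12√55)^4 = 501874561 + 67672752√55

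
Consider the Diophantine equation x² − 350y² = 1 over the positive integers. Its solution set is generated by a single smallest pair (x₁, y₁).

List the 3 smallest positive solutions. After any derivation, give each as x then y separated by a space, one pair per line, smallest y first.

449 24
403201 21552
362074049 19353672

√350 = [18; 1,2,2,2,1,36, …], period ℓ=6 (even) → k=5
i=0: a=18 ⇒ p=18, q=1
i=1: a=1 ⇒ p=19, q=1
…
i=3: a=2 ⇒ p=131, q=7
i=4: a=2 ⇒ p=318, q=17
i=5: a=1 ⇒ p=449, q=24
fundamental: x₁=449, y₁=24  (since 201601 − 350·576 = 1)
(x_2, y_2) = (449·449 + 350·24·24, 449·24 + 24·449) = (403201, 21552)
(x_3, y_3) = (449·403201 + 350·24·21552, 449·21552 + 24·403201) = (362074049, 19353672)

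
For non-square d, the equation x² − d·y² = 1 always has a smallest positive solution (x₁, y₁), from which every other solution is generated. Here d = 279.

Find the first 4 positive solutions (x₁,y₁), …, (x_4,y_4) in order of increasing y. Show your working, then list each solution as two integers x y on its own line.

1520 91
4620799 276640
14047227440 840985509
42703566796801 2556595670720

√279 → a₀=16, period (1,2,2,1,2,2,1,32); ℓ=8 even so k=7
k=0  a_k=16  p_k/q_k = 16/1
k=1  a_k=1  p_k/q_k = 17/1
k=2  a_k=2  p_k/q_k = 50/3
k=3  a_k=2  p_k/q_k = 117/7
…
k=5  a_k=2  p_k/q_k = 451/27
k=6  a_k=2  p_k/q_k = 1069/64
k=7  a_k=1  p_k/q_k = 1520/91
(x₁, y₁) = (1520, 91);  1520² − 279·91² = 1 ✓
k=2:  x_2 = 1520·1520+279·91·91 = 4620799,  y_2 = 1520·91+91·1520 = 276640
k=3:  x_3 = 1520·4620799+279·91·276640 = 14047227440,  y_3 = 1520·276640+91·4620799 = 840985509
k=4:  x_4 = 1520·14047227440+279·91·840985509 = 42703566796801,  y_4 = 1520·840985509+91·14047227440 = 2556595670720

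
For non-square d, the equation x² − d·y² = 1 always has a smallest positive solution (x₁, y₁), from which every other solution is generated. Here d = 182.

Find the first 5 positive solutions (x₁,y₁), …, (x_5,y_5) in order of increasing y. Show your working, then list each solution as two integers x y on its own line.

d=182: √d = [13; 2,26] (ℓ=2, even), read p_1/q_1
k=0  a_k=13  p_k/q_k = 13/1
k=1  a_k=2  p_k/q_k = 27/2
(x₁, y₁) = (27, 2);  27² − 182·2² = 1 ✓
k=2:  x_2 = 27·27+182·2·2 = 1457,  y_2 = 27·2+2·27 = 108
k=3:  x_3 = 27·1457+182·2·108 = 78651,  y_3 = 27·108+2·1457 = 5830
k=4:  x_4 = 27·78651+182·2·5830 = 4245697,  y_4 = 27·5830+2·78651 = 314712
k=5:  x_5 = 27·4245697+182·2·314712 = 229188987,  y_5 = 27·314712+2·4245697 = 16988618

27 2
1457 108
78651 5830
4245697 314712
229188987 16988618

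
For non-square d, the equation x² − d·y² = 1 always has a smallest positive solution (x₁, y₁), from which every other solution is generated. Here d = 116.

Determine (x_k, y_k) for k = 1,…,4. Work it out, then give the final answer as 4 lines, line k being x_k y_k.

√116 → a₀=10, period (1,3,2,1,4,1,2,3,1,20); ℓ=10 even so k=9
k=0  a_k=10  p_k/q_k = 10/1
k=1  a_k=1  p_k/q_k = 11/1
k=2  a_k=3  p_k/q_k = 43/4
k=3  a_k=2  p_k/q_k = 97/9
k=4  a_k=1  p_k/q_k = 140/13
k=5  a_k=4  p_k/q_k = 657/61
k=6  a_k=1  p_k/q_k = 797/74
k=7  a_k=2  p_k/q_k = 2251/209
k=8  a_k=3  p_k/q_k = 7550/701
k=9  a_k=1  p_k/q_k = 9801/910
(x₁, y₁) = (9801, 910);  9801² − 116·910² = 1 ✓
k=2:  x_2 = 9801·9801+116·910·910 = 192119201,  y_2 = 9801·910+910·9801 = 17837820
k=3:  x_3 = 9801·192119201+116·910·17837820 = 3765920568201,  y_3 = 9801·17837820+910·192119201 = 349656946730
k=4:  x_4 = 9801·3765920568201+116·910·349656946730 = 73819574785756801,  y_4 = 9801·349656946730+910·3765920568201 = 6853975451963640

9801 910
192119201 17837820
3765920568201 349656946730
73819574785756801 6853975451963640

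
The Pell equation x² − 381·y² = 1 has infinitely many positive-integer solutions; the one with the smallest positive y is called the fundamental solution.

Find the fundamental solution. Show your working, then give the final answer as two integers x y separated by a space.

√381 → a₀=19, period (1,1,12,1,1,38); ℓ=6 even so k=5
k=0  a_k=19  p_k/q_k = 19/1
k=1  a_k=1  p_k/q_k = 20/1
…
k=3  a_k=12  p_k/q_k = 488/25
k=4  a_k=1  p_k/q_k = 527/27
k=5  a_k=1  p_k/q_k = 1015/52
fundamental: x₁=1015, y₁=52  (since 1030225 − 381·2704 = 1)

1015 52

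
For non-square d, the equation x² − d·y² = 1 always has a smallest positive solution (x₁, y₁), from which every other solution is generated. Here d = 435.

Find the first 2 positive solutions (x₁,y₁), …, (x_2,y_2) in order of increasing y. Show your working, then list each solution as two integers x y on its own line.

d=435: √d = [20; 1,5,1,40] (ℓ=4, even), read p_3/q_3
i=0: a=20 ⇒ p=20, q=1
i=1: a=1 ⇒ p=21, q=1
i=2: a=5 ⇒ p=125, q=6
i=3: a=1 ⇒ p=146, q=7
fundamental: x₁=146, y₁=7  (since 21316 − 435·49 = 1)
n=2: (146,7)∘(146,7) = (146·146+435·7·7, 146·7+7·146) = (42631,2044)

146 7
42631 2044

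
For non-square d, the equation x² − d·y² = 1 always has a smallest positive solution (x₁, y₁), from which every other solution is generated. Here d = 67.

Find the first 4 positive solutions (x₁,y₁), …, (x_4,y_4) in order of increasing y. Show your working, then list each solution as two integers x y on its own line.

[8; 5,2,1,1,7,1,1,2,5,16] for √67; ℓ=10 ⇒ convergent index 9
a_0=8:  p_0=8·1+0=8,  q_0=8·0+1=1
…
a_2=2:  p_2=2·41+8=90,  q_2=2·5+1=11
a_3=1:  p_3=1·90+41=131,  q_3=1·11+5=16
a_4=1:  p_4=1·131+90=221,  q_4=1·16+11=27
a_5=7:  p_5=7·221+131=1678,  q_5=7·27+16=205
a_6=1:  p_6=1·1678+221=1899,  q_6=1·205+27=232
a_7=1:  p_7=1·1899+1678=3577,  q_7=1·232+205=437
a_8=2:  p_8=2·3577+1899=9053,  q_8=2·437+232=1106
a_9=5:  p_9=5·9053+3577=48842,  q_9=5·1106+437=5967
fundamental: x₁=48842, y₁=5967  (since 2385540964 − 67·35605089 = 1)
(x_2, y_2) = (48842·48842 + 67·5967·5967, 48842·5967 + 5967·48842) = (4771081927, 582880428)
(x_3, y_3) = (48842·4771081927 + 67·5967·582880428, 48842·582880428 + 5967·4771081927) = (466058366908226, 56938091722785)
(x_4, y_4) = (48842·466058366908226 + 67·5967·56938091722785, 48842·56938091722785 + 5967·466058366908226) = (45526445508292066657, 5561940551265649512)

48842 5967
4771081927 582880428
466058366908226 56938091722785
45526445508292066657 5561940551265649512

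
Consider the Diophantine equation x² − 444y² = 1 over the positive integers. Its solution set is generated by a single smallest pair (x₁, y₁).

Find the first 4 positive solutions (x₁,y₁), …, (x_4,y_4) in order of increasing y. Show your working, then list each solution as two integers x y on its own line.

[21; 14,42] for √444; ℓ=2 ⇒ convergent index 1
i=0: a=21 ⇒ p=21, q=1
i=1: a=14 ⇒ p=295, q=14
fundamental: x₁=295, y₁=14  (since 87025 − 444·196 = 1)
n=2: (295,14)∘(295,14) = (295·295+444·14·14, 295·14+14·295) = (174049,8260)
n=3: (174049,8260)∘(295,14) = (295·174049+444·14·8260, 295·8260+14·174049) = (102688615,4873386)
n=4: (102688615,4873386)∘(295,14) = (295·102688615+444·14·4873386, 295·4873386+14·102688615) = (60586108801,2875289480)

295 14
174049 8260
102688615 4873386
60586108801 2875289480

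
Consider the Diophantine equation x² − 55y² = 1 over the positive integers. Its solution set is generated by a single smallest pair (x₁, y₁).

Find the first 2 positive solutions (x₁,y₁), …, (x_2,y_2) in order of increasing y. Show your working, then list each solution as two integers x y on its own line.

89 12
15841 2136

√55 → a₀=7, period (2,2,2,14); ℓ=4 even so k=3
step 0: (7, 1)  from 7·(1,0) + (0,1)
…
step 2: (37, 5)  from 2·(15,2) + (7,1)
step 3: (89, 12)  from 2·(37,5) + (15,2)
→ (89, 12).  Check: 89²=7921, 55·12²=7920, difference 1.
(89+12√55)^2 = 15841 + 2136√55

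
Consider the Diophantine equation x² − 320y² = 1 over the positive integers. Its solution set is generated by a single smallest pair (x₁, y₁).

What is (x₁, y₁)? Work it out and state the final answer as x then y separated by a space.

161 9

d=320: √d = [17; 1,7,1,34] (ℓ=4, even), read p_3/q_3
k=0  a_k=17  p_k/q_k = 17/1
k=1  a_k=1  p_k/q_k = 18/1
k=2  a_k=7  p_k/q_k = 143/8
k=3  a_k=1  p_k/q_k = 161/9
fundamental: x₁=161, y₁=9  (since 25921 − 320·81 = 1)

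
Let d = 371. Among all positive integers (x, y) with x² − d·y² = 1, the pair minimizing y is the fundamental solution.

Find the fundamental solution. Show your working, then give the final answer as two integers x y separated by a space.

1695 88

[19; 3,1,4,1,3,38] for √371; ℓ=6 ⇒ convergent index 5
step 0: (19, 1)  from 19·(1,0) + (0,1)
step 1: (58, 3)  from 3·(19,1) + (1,0)
…
step 3: (366, 19)  from 4·(77,4) + (58,3)
step 4: (443, 23)  from 1·(366,19) + (77,4)
step 5: (1695, 88)  from 3·(443,23) + (366,19)
fundamental: x₁=1695, y₁=88  (since 2873025 − 371·7744 = 1)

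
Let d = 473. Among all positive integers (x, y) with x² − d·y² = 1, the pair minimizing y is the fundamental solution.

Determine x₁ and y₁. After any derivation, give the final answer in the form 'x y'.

√473 = [21; 1,2,1,42, …], period ℓ=4 (even) → k=3
i=0: a=21 ⇒ p=21, q=1
…
i=2: a=2 ⇒ p=65, q=3
i=3: a=1 ⇒ p=87, q=4
→ (87, 4).  Check: 87²=7569, 473·4²=7568, difference 1.

87 4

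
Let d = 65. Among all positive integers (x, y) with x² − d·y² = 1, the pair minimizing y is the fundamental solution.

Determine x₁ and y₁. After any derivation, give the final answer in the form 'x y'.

d=65: √d = [8; 16] (ℓ=1, odd), read p_1/q_1
a_0=8:  p_0=8·1+0=8,  q_0=8·0+1=1
a_1=16:  p_1=16·8+1=129,  q_1=16·1+0=16
(x₁, y₁) = (129, 16);  129² − 65·16² = 1 ✓

129 16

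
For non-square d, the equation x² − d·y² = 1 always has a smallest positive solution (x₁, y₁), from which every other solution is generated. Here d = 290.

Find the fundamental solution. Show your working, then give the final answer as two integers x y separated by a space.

579 34

√290 = [17; 34, …], period ℓ=1 (odd) → k=1
k=0  a_k=17  p_k/q_k = 17/1
k=1  a_k=34  p_k/q_k = 579/34
fundamental: x₁=579, y₁=34  (since 335241 − 290·1156 = 1)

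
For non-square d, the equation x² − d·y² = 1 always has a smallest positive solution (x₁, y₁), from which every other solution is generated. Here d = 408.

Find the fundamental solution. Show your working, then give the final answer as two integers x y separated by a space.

[20; 5,40] for √408; ℓ=2 ⇒ convergent index 1
step 0: (20, 1)  from 20·(1,0) + (0,1)
step 1: (101, 5)  from 5·(20,1) + (1,0)
(x₁, y₁) = (101, 5);  101² − 408·5² = 1 ✓

101 5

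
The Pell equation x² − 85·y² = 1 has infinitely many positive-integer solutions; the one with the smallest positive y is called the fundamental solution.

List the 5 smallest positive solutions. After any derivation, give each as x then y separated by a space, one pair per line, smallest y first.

285769 30996
163327842721 17715391848
93348068572789129 10125019625991228
53351968415791425367681 5786833466982059076816
30492677324331251603220874249 3307395226041867061019271780

d=85: √d = [9; 4,1,1,4,18] (ℓ=5, odd), read p_9/q_9
a_0=9:  p_0=9·1+0=9,  q_0=9·0+1=1
…
a_3=1:  p_3=1·46+37=83,  q_3=1·5+4=9
a_4=4:  p_4=4·83+46=378,  q_4=4·9+5=41
a_5=18:  p_5=18·378+83=6887,  q_5=18·41+9=747
a_6=4:  p_6=4·6887+378=27926,  q_6=4·747+41=3029
a_7=1:  p_7=1·27926+6887=34813,  q_7=1·3029+747=3776
a_8=1:  p_8=1·34813+27926=62739,  q_8=1·3776+3029=6805
a_9=4:  p_9=4·62739+34813=285769,  q_9=4·6805+3776=30996
→ (285769, 30996).  Check: 285769²=81663921361, 85·30996²=81663921360, difference 1.
k=2:  x_2 = 285769·285769+85·30996·30996 = 163327842721,  y_2 = 285769·30996+30996·285769 = 17715391848
k=3:  x_3 = 285769·163327842721+85·30996·17715391848 = 93348068572789129,  y_3 = 285769·17715391848+30996·163327842721 = 10125019625991228
k=4:  x_4 = 285769·93348068572789129+85·30996·10125019625991228 = 53351968415791425367681,  y_4 = 285769·10125019625991228+30996·93348068572789129 = 5786833466982059076816
k=5:  x_5 = 285769·53351968415791425367681+85·30996·5786833466982059076816 = 30492677324331251603220874249,  y_5 = 285769·5786833466982059076816+30996·53351968415791425367681 = 3307395226041867061019271780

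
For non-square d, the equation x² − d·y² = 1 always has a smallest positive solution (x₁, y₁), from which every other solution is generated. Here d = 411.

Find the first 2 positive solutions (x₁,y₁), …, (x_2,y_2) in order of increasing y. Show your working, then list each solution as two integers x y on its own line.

49730 2453
4946145799 243975380

√411 = [20; 3,1,1,1,19,1,1,1,3,40, …], period ℓ=10 (even) → k=9
k=0  a_k=20  p_k/q_k = 20/1
…
k=3  a_k=1  p_k/q_k = 142/7
…
k=6  a_k=1  p_k/q_k = 4602/227
…
k=8  a_k=1  p_k/q_k = 13583/670
k=9  a_k=3  p_k/q_k = 49730/2453
fundamental: x₁=49730, y₁=2453  (since 2473072900 − 411·6017209 = 1)
(49730+2453√411)^2 = 4946145799 + 243975380√411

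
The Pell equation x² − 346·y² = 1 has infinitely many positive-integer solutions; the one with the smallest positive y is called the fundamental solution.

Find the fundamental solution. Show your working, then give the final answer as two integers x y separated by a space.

√346 = [18; 1,1,1,1,36, …], period ℓ=5 (odd) → k=9
i=0: a=18 ⇒ p=18, q=1
i=1: a=1 ⇒ p=19, q=1
i=2: a=1 ⇒ p=37, q=2
i=3: a=1 ⇒ p=56, q=3
i=4: a=1 ⇒ p=93, q=5
…
i=6: a=1 ⇒ p=3497, q=188
…
i=8: a=1 ⇒ p=10398, q=559
i=9: a=1 ⇒ p=17299, q=930
→ (17299, 930).  Check: 17299²=299255401, 346·930²=299255400, difference 1.

17299 930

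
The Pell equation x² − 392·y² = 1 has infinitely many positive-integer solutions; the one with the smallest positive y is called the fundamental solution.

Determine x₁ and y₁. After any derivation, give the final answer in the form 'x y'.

√392 = [19; 1,3,1,38, …], period ℓ=4 (even) → k=3
k=0  a_k=19  p_k/q_k = 19/1
…
k=2  a_k=3  p_k/q_k = 79/4
k=3  a_k=1  p_k/q_k = 99/5
fundamental: x₁=99, y₁=5  (since 9801 − 392·25 = 1)

99 5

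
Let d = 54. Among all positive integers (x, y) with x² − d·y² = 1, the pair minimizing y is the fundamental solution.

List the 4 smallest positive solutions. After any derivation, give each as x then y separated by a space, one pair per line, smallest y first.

d=54: √d = [7; 2,1,6,1,2,14] (ℓ=6, even), read p_5/q_5
i=0: a=7 ⇒ p=7, q=1
i=1: a=2 ⇒ p=15, q=2
i=2: a=1 ⇒ p=22, q=3
i=3: a=6 ⇒ p=147, q=20
i=4: a=1 ⇒ p=169, q=23
i=5: a=2 ⇒ p=485, q=66
fundamental: x₁=485, y₁=66  (since 235225 − 54·4356 = 1)
(485+66√54)^2 = 470449 + 64020√54
(485+66√54)^3 = 456335045 + 62099334√54
(485+66√54)^4 = 442644523201 + 60236289960√54

485 66
470449 64020
456335045 62099334
442644523201 60236289960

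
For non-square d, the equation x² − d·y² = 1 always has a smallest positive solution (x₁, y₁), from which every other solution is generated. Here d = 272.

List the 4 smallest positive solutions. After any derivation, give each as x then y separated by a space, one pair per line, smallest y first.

33 2
2177 132
143649 8710
9478657 574728

√272 → a₀=16, period (2,32); ℓ=2 even so k=1
a_0=16:  p_0=16·1+0=16,  q_0=16·0+1=1
a_1=2:  p_1=2·16+1=33,  q_1=2·1+0=2
→ (33, 2).  Check: 33²=1089, 272·2²=1088, difference 1.
k=2:  x_2 = 33·33+272·2·2 = 2177,  y_2 = 33·2+2·33 = 132
k=3:  x_3 = 33·2177+272·2·132 = 143649,  y_3 = 33·132+2·2177 = 8710
k=4:  x_4 = 33·143649+272·2·8710 = 9478657,  y_4 = 33·8710+2·143649 = 574728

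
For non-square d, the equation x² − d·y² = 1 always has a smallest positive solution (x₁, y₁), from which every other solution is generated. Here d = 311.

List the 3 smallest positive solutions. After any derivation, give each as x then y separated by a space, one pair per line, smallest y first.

16883880 957397
570130807708799 32329152120720
19252040283316857636360 1091683049815963029803

√311 → a₀=17, period (1,1,1,2,1,…,1,1,34); ℓ=16 even so k=15
k=0  a_k=17  p_k/q_k = 17/1
k=1  a_k=1  p_k/q_k = 18/1
k=2  a_k=1  p_k/q_k = 35/2
…
k=5  a_k=1  p_k/q_k = 194/11
k=6  a_k=6  p_k/q_k = 1305/74
k=7  a_k=3  p_k/q_k = 4109/233
…
k=9  a_k=3  p_k/q_k = 217583/12338
k=10  a_k=6  p_k/q_k = 1376656/78063
…
k=12  a_k=2  p_k/q_k = 4565134/258865
k=13  a_k=1  p_k/q_k = 6159373/349266
k=14  a_k=1  p_k/q_k = 10724507/608131
k=15  a_k=1  p_k/q_k = 16883880/957397
fundamental: x₁=16883880, y₁=957397  (since 285065403854400 − 311·916609015609 = 1)
k=2:  x_2 = 16883880·16883880+311·957397·957397 = 570130807708799,  y_2 = 16883880·957397+957397·16883880 = 32329152120720
k=3:  x_3 = 16883880·570130807708799+311·957397·32329152120720 = 19252040283316857636360,  y_3 = 16883880·32329152120720+957397·570130807708799 = 1091683049815963029803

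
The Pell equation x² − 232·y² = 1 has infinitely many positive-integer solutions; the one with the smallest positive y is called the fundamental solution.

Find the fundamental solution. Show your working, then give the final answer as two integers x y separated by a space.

19603 1287

√232 → a₀=15, period (4,3,7,3,4,30); ℓ=6 even so k=5
a_0=15:  p_0=15·1+0=15,  q_0=15·0+1=1
a_1=4:  p_1=4·15+1=61,  q_1=4·1+0=4
…
a_4=3:  p_4=3·1447+198=4539,  q_4=3·95+13=298
a_5=4:  p_5=4·4539+1447=19603,  q_5=4·298+95=1287
(x₁, y₁) = (19603, 1287);  19603² − 232·1287² = 1 ✓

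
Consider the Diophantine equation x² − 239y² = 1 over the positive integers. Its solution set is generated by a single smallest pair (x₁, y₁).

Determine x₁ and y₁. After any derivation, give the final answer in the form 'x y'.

√239 → a₀=15, period (2,5,1,2,4,15,4,2,1,5,2,30); ℓ=12 even so k=11
step 0: (15, 1)  from 15·(1,0) + (0,1)
…
step 3: (201, 13)  from 1·(170,11) + (31,2)
step 4: (572, 37)  from 2·(201,13) + (170,11)
step 5: (2489, 161)  from 4·(572,37) + (201,13)
…
step 7: (154117, 9969)  from 4·(37907,2452) + (2489,161)
…
step 9: (500258, 32359)  from 1·(346141,22390) + (154117,9969)
step 10: (2847431, 184185)  from 5·(500258,32359) + (346141,22390)
step 11: (6195120, 400729)  from 2·(2847431,184185) + (500258,32359)
→ (6195120, 400729).  Check: 6195120²=38379511814400, 239·400729²=38379511814399, difference 1.

6195120 400729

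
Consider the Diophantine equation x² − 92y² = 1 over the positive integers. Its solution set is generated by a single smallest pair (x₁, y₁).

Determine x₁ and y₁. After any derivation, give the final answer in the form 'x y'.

1151 120

d=92: √d = [9; 1,1,2,4,2,1,1,18] (ℓ=8, even), read p_7/q_7
step 0: (9, 1)  from 9·(1,0) + (0,1)
…
step 2: (19, 2)  from 1·(10,1) + (9,1)
step 3: (48, 5)  from 2·(19,2) + (10,1)
step 4: (211, 22)  from 4·(48,5) + (19,2)
step 5: (470, 49)  from 2·(211,22) + (48,5)
step 6: (681, 71)  from 1·(470,49) + (211,22)
step 7: (1151, 120)  from 1·(681,71) + (470,49)
(x₁, y₁) = (1151, 120);  1151² − 92·120² = 1 ✓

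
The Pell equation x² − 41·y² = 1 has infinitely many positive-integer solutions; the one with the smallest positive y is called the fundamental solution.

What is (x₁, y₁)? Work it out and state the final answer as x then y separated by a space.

d=41: √d = [6; 2,2,12] (ℓ=3, odd), read p_5/q_5
step 0: (6, 1)  from 6·(1,0) + (0,1)
step 1: (13, 2)  from 2·(6,1) + (1,0)
…
step 3: (397, 62)  from 12·(32,5) + (13,2)
step 4: (826, 129)  from 2·(397,62) + (32,5)
step 5: (2049, 320)  from 2·(826,129) + (397,62)
→ (2049, 320).  Check: 2049²=4198401, 41·320²=4198400, difference 1.

2049 320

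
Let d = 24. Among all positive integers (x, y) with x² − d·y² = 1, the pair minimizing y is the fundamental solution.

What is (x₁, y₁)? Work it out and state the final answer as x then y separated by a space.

d=24: √d = [4; 1,8] (ℓ=2, even), read p_1/q_1
k=0  a_k=4  p_k/q_k = 4/1
k=1  a_k=1  p_k/q_k = 5/1
(x₁, y₁) = (5, 1);  5² − 24·1² = 1 ✓

5 1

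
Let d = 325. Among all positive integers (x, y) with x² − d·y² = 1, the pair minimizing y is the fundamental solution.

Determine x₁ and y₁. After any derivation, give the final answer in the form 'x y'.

√325 = [18; 36, …], period ℓ=1 (odd) → k=1
step 0: (18, 1)  from 18·(1,0) + (0,1)
step 1: (649, 36)  from 36·(18,1) + (1,0)
fundamental: x₁=649, y₁=36  (since 421201 − 325·1296 = 1)

649 36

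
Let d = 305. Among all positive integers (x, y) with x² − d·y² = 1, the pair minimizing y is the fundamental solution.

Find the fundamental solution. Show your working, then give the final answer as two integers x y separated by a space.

d=305: √d = [17; 2,6,2,34] (ℓ=4, even), read p_3/q_3
step 0: (17, 1)  from 17·(1,0) + (0,1)
step 1: (35, 2)  from 2·(17,1) + (1,0)
step 2: (227, 13)  from 6·(35,2) + (17,1)
step 3: (489, 28)  from 2·(227,13) + (35,2)
fundamental: x₁=489, y₁=28  (since 239121 − 305·784 = 1)

489 28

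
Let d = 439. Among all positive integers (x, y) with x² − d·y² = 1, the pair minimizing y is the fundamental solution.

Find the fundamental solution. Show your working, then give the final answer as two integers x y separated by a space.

√439 → a₀=20, period (1,19,1,40); ℓ=4 even so k=3
i=0: a=20 ⇒ p=20, q=1
…
i=2: a=19 ⇒ p=419, q=20
i=3: a=1 ⇒ p=440, q=21
fundamental: x₁=440, y₁=21  (since 193600 − 439·441 = 1)

440 21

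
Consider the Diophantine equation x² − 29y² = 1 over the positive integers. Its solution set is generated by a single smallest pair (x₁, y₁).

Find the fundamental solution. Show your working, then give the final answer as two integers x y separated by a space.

9801 1820

√29 = [5; 2,1,1,2,10, …], period ℓ=5 (odd) → k=9
i=0: a=5 ⇒ p=5, q=1
i=1: a=2 ⇒ p=11, q=2
i=2: a=1 ⇒ p=16, q=3
i=3: a=1 ⇒ p=27, q=5
…
i=5: a=10 ⇒ p=727, q=135
…
i=8: a=1 ⇒ p=3775, q=701
i=9: a=2 ⇒ p=9801, q=1820
→ (9801, 1820).  Check: 9801²=96059601, 29·1820²=96059600, difference 1.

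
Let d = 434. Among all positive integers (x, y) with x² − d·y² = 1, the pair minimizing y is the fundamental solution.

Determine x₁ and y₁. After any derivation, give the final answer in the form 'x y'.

d=434: √d = [20; 1,4,1,40] (ℓ=4, even), read p_3/q_3
i=0: a=20 ⇒ p=20, q=1
i=1: a=1 ⇒ p=21, q=1
i=2: a=4 ⇒ p=104, q=5
i=3: a=1 ⇒ p=125, q=6
fundamental: x₁=125, y₁=6  (since 15625 − 434·36 = 1)

125 6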